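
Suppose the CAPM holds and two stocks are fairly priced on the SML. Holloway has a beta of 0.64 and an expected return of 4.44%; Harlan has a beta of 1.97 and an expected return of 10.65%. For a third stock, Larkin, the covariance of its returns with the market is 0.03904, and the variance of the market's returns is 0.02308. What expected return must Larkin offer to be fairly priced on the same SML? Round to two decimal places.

MRP = (10.65% − 4.44%) / (1.97 − 0.64) = 4.6692%
R_f = 4.44% − 0.64 × 4.6692% = 1.4517%
β_Larkin = Cov / Var(R_m) = 0.03904 / 0.02308 = 1.6915
E(R_Larkin) = R_f + β × MRP = 1.4517% + 1.6915 × 4.6692% = 9.35%

9.35%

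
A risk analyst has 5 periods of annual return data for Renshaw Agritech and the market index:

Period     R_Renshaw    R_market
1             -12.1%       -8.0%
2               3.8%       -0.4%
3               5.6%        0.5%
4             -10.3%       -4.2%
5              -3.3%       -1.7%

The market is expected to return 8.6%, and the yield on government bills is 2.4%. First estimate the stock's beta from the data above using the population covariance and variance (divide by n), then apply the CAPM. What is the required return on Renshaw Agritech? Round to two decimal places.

15.89%

Mean R_i = (-12.1 + 3.8 + 5.6 − 10.3 − 3.3) / 5 = -3.2600%
Mean R_m = (-8.0 − 0.4 + 0.5 − 4.2 − 1.7) / 5 = -2.7600%
Σ(R_i − R̄_i)(R_m − R̄_m) = 101.9620  ⇒  Cov = 101.9620 / 5 = 20.3924
Σ(R_m − R̄_m)² = 46.8520  ⇒  Var(R_m) = 46.8520 / 5 = 9.3704
β = Cov / Var(R_m) = 20.3924 / 9.3704 = 2.1763
MRP = 8.6% − 2.4% = 6.20%
E(R) = R_f + β × MRP = 2.4% + 2.1763 × 6.2% = 15.89%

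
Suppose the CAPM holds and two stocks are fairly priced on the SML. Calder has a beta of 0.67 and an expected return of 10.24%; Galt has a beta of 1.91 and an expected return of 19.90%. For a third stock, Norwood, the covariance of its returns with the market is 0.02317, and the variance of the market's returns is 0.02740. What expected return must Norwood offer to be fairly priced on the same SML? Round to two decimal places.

11.61%

MRP = (19.90% − 10.24%) / (1.91 − 0.67) = 7.7903%
R_f = 10.24% − 0.67 × 7.7903% = 5.0205%
β_Norwood = Cov / Var(R_m) = 0.02317 / 0.02740 = 0.8456
E(R_Norwood) = R_f + β × MRP = 5.0205% + 0.8456 × 7.7903% = 11.61%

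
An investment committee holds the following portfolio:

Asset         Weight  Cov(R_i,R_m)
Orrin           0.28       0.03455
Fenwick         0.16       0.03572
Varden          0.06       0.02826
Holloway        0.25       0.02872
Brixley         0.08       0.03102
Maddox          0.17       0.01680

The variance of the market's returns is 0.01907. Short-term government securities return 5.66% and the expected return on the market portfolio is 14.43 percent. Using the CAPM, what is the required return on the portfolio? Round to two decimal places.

β_Orrin = 0.03455 / 0.01907 = 1.8117
β_Fenwick = 0.03572 / 0.01907 = 1.8731
β_Varden = 0.02826 / 0.01907 = 1.4819
β_Holloway = 0.02872 / 0.01907 = 1.5060
β_Brixley = 0.03102 / 0.01907 = 1.6266
β_Maddox = 0.01680 / 0.01907 = 0.8810
β_P = Σ w_i β_i = 0.28×1.8117 + 0.16×1.8731 + 0.06×1.4819 + 0.25×1.5060 + 0.08×1.6266 + 0.17×0.8810 = 1.5523
MRP = 14.43% − 5.66% = 8.77%
E(R_P) = R_f + β_P × MRP = 5.66% + 1.5523 × 8.77% = 19.27%

19.27%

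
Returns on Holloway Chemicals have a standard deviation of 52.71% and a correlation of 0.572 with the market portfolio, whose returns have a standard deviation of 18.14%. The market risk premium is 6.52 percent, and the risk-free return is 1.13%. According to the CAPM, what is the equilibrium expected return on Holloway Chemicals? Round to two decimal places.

β = ρ × σ_i / σ_m = 0.572 × 52.71% / 18.14% = 1.6621
E(R) = 1.13% + 1.6621 × 6.52% = 11.97%

11.97%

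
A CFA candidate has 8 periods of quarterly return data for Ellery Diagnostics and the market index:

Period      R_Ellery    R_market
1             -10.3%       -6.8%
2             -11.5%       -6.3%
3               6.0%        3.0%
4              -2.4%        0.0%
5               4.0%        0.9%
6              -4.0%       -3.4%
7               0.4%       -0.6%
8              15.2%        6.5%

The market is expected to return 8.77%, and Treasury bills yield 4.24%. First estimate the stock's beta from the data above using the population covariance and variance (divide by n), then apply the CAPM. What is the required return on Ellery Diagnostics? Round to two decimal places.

12.84%

Mean R_i = (-10.3 − 11.5 + 6.0 − 2.4 + 4.0 − 4.0 + 0.4 + 15.2) / 8 = -0.3250%
Mean R_m = (-6.8 − 6.3 + 3.0 + 0.0 + 0.9 − 3.4 − 0.6 + 6.5) / 8 = -0.8375%
Σ(R_i − R̄_i)(R_m − R̄_m) = 274.0725  ⇒  Cov = 274.0725 / 8 = 34.2591
Σ(R_m − R̄_m)² = 144.2988  ⇒  Var(R_m) = 144.2988 / 8 = 18.0374
β = Cov / Var(R_m) = 34.2591 / 18.0374 = 1.8993
MRP = 8.77% − 4.24% = 4.53%
E(R) = R_f + β × MRP = 4.24% + 1.8993 × 4.53% = 12.84%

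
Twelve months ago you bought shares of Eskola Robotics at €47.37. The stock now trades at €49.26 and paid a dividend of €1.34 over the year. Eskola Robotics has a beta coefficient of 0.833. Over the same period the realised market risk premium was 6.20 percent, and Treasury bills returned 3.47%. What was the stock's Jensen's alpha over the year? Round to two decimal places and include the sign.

Realised HPR = (P1 + D1 − P0) / P0 = (49.26 + 1.34 − 47.37) / 47.37 = 3.23 / 47.37 = 6.8187%
CAPM required = R_f + β·MRP = 3.47% + 0.833 × 6.20% = 8.63460%
α = realised − required = 6.8187% − 8.63460% = -1.82%

-1.82%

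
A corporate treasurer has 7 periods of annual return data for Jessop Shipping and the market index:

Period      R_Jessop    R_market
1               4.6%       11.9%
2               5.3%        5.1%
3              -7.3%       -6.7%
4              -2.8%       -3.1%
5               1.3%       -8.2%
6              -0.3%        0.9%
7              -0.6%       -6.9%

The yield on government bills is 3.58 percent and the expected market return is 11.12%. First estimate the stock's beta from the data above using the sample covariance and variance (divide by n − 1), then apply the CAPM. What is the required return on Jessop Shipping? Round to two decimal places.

6.61%

Mean R_i = (4.6 + 5.3 − 7.3 − 2.8 + 1.3 − 0.3 − 0.6) / 7 = 0.0286%
Mean R_m = (11.9 + 5.1 − 6.7 − 3.1 − 8.2 + 0.9 − 6.9) / 7 = -1.0000%
Σ(R_i − R̄_i)(R_m − R̄_m) = 132.7700  ⇒  Cov = 132.7700 / 6 = 22.1283
Σ(R_m − R̄_m)² = 330.7800  ⇒  Var(R_m) = 330.7800 / 6 = 55.1300
β = Cov / Var(R_m) = 22.1283 / 55.1300 = 0.4014
MRP = 11.12% − 3.58% = 7.54%
E(R) = R_f + β × MRP = 3.58% + 0.4014 × 7.54% = 6.61%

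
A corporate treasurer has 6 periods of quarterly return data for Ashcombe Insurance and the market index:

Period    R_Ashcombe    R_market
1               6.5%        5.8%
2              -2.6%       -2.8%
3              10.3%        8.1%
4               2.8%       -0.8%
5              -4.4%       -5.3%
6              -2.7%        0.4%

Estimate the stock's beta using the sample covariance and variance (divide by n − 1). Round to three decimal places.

1.064

Mean R_i = (6.5 − 2.6 + 10.3 + 2.8 − 4.4 − 2.7) / 6 = 1.6500%
Mean R_m = (5.8 − 2.8 + 8.1 − 0.8 − 5.3 + 0.4) / 6 = 0.9000%
Σ(R_i − R̄_i)(R_m − R̄_m) = 139.5000  ⇒  Cov = 139.5000 / 5 = 27.9000
Σ(R_m − R̄_m)² = 131.1200  ⇒  Var(R_m) = 131.1200 / 5 = 26.2240
β = Cov / Var(R_m) = 27.9000 / 26.2240 = 1.0639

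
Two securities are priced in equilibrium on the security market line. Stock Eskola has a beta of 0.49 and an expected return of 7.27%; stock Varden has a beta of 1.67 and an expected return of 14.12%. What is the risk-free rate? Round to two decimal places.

4.43%

Both satisfy E(R) = R_f + β·MRP, so the slope of the SML is
MRP = (14.12% − 7.27%) / (1.67 − 0.49) = 6.85% / 1.18 = 5.8051%
R_f = E(R_Eskola) − β_Eskola·MRP = 7.27% − 0.49 × 5.8051% = 4.4255%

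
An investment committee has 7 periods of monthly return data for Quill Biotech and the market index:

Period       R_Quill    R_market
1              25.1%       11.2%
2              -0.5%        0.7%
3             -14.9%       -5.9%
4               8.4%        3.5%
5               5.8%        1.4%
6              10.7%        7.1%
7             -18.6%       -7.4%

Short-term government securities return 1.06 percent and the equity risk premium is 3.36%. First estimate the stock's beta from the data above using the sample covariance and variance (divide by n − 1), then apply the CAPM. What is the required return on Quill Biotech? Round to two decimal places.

8.64%

Mean R_i = (25.1 − 0.5 − 14.9 + 8.4 + 5.8 + 10.7 − 18.6) / 7 = 2.2857%
Mean R_m = (11.2 + 0.7 − 5.9 + 3.5 + 1.4 + 7.1 − 7.4) / 7 = 1.5143%
Σ(R_i − R̄_i)(R_m − R̄_m) = 595.5814  ⇒  Cov = 595.5814 / 6 = 99.2636
Σ(R_m − R̄_m)² = 264.0686  ⇒  Var(R_m) = 264.0686 / 6 = 44.0114
β = Cov / Var(R_m) = 99.2636 / 44.0114 = 2.2554
E(R) = R_f + β × MRP = 1.06% + 2.2554 × 3.36% = 8.64%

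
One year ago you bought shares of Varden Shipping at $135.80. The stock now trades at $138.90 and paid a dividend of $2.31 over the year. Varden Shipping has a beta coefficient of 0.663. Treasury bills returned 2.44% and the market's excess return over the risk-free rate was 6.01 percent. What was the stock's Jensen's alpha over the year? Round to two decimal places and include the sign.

-2.44%

Realised HPR = (P1 + D1 − P0) / P0 = (138.90 + 2.31 − 135.80) / 135.80 = 5.41 / 135.80 = 3.9838%
CAPM required = R_f + β·MRP = 2.44% + 0.663 × 6.01% = 6.42463%
α = realised − required = 3.9838% − 6.42463% = -2.44%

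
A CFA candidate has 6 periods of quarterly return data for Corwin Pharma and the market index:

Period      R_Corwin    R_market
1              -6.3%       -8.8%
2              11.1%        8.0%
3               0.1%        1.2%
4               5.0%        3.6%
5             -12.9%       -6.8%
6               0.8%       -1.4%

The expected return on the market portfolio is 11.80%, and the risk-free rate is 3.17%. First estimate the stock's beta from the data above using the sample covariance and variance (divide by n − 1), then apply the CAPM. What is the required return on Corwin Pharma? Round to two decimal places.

13.79%

Mean R_i = (-6.3 + 11.1 + 0.1 + 5.0 − 12.9 + 0.8) / 6 = -0.3667%
Mean R_m = (-8.8 + 8.0 + 1.2 + 3.6 − 6.8 − 1.4) / 6 = -0.7000%
Σ(R_i − R̄_i)(R_m − R̄_m) = 247.4200  ⇒  Cov = 247.4200 / 5 = 49.4840
Σ(R_m − R̄_m)² = 201.1000  ⇒  Var(R_m) = 201.1000 / 5 = 40.2200
β = Cov / Var(R_m) = 49.4840 / 40.2200 = 1.2303
MRP = 11.80% − 3.17% = 8.63%
E(R) = R_f + β × MRP = 3.17% + 1.2303 × 8.63% = 13.79%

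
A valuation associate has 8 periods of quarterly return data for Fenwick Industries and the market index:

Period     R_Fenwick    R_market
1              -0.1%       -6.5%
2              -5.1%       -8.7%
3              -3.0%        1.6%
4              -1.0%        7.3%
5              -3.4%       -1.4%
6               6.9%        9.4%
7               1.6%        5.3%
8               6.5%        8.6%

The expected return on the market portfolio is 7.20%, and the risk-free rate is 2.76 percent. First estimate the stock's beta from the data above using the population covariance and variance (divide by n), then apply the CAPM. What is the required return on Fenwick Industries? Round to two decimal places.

Mean R_i = (-0.1 − 5.1 − 3.0 − 1.0 − 3.4 + 6.9 + 1.6 + 6.5) / 8 = 0.3000%
Mean R_m = (-6.5 − 8.7 + 1.6 + 7.3 − 1.4 + 9.4 + 5.3 + 8.6) / 8 = 1.9500%
Σ(R_i − R̄_i)(R_m − R̄_m) = 162.2400  ⇒  Cov = 162.2400 / 8 = 20.2800
Σ(R_m − R̄_m)² = 335.7400  ⇒  Var(R_m) = 335.7400 / 8 = 41.9675
β = Cov / Var(R_m) = 20.2800 / 41.9675 = 0.4832
MRP = 7.20% − 2.76% = 4.44%
E(R) = R_f + β × MRP = 2.76% + 0.4832 × 4.44% = 4.91%

4.91%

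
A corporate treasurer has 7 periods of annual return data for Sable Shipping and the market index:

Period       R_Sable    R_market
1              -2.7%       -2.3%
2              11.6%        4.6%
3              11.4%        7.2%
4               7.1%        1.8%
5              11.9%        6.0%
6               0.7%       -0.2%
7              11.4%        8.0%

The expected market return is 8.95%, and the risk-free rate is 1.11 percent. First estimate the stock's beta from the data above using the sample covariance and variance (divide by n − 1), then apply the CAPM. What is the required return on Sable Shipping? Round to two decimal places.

Mean R_i = (-2.7 + 11.6 + 11.4 + 7.1 + 11.9 + 0.7 + 11.4) / 7 = 7.3429%
Mean R_m = (-2.3 + 4.6 + 7.2 + 1.8 + 6.0 − 0.2 + 8.0) / 7 = 3.5857%
Σ(R_i − R̄_i)(R_m − R̄_m) = 132.5843  ⇒  Cov = 132.5843 / 6 = 22.0974
Σ(R_m − R̄_m)² = 91.5686  ⇒  Var(R_m) = 91.5686 / 6 = 15.2614
β = Cov / Var(R_m) = 22.0974 / 15.2614 = 1.4479
MRP = 8.95% − 1.11% = 7.84%
E(R) = R_f + β × MRP = 1.11% + 1.4479 × 7.84% = 12.46%

12.46%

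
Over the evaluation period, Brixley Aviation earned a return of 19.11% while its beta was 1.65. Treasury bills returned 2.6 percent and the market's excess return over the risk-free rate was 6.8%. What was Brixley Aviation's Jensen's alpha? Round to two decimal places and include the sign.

CAPM benchmark = R_f + β(R_m − R_f) = 2.6% + 1.65 × 6.8% = 13.8200%
α = actual − benchmark = 19.11% − 13.8200% = +5.29%

+5.29%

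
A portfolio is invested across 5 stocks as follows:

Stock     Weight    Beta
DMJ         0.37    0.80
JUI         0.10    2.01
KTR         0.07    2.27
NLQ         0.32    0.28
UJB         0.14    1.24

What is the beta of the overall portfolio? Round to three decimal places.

0.919

β_P = Σ w_i β_i = 0.37×0.80 + 0.10×2.01 + 0.07×2.27 + 0.32×0.28 + 0.14×1.24 = 0.9191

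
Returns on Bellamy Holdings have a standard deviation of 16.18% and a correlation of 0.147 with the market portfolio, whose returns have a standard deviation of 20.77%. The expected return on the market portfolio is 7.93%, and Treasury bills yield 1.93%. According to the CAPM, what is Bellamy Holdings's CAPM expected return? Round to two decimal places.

β = ρ × σ_i / σ_m = 0.147 × 16.18% / 20.77% = 0.1145
MRP = 7.93% − 1.93% = 6.00%
E(R) = 1.93% + 0.1145 × 6.00% = 2.62%

2.62%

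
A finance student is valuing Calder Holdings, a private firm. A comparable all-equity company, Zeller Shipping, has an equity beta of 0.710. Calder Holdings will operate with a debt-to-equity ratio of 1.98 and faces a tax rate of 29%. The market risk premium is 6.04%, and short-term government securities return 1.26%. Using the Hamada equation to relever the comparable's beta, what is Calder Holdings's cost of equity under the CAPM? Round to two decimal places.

11.58%

β_L = β_U × [1 + (1 − t)(D/E)] = 0.710 × [1 + (1 − 0.29) × 1.98]
    = 0.710 × [1 + 0.71 × 1.98] = 0.710 × 2.4058 = 1.7081
E(R) = R_f + β_L × MRP = 1.26% + 1.7081 × 6.04% = 11.58%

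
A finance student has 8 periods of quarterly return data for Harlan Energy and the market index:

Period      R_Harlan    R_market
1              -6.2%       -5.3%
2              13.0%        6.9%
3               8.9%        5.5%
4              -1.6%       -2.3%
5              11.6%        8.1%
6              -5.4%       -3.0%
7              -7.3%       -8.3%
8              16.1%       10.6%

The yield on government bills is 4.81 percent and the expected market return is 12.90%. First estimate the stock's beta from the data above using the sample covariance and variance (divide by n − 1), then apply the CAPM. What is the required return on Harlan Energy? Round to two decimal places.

15.77%

Mean R_i = (-6.2 + 13.0 + 8.9 − 1.6 + 11.6 − 5.4 − 7.3 + 16.1) / 8 = 3.6375%
Mean R_m = (-5.3 + 6.9 + 5.5 − 2.3 + 8.1 − 3.0 − 8.3 + 10.6) / 8 = 1.5250%
Σ(R_i − R̄_i)(R_m − R̄_m) = 472.2225  ⇒  Cov = 472.2225 / 7 = 67.4604
Σ(R_m − R̄_m)² = 348.4950  ⇒  Var(R_m) = 348.4950 / 7 = 49.7850
β = Cov / Var(R_m) = 67.4604 / 49.7850 = 1.3550
MRP = 12.90% − 4.81% = 8.09%
E(R) = R_f + β × MRP = 4.81% + 1.3550 × 8.09% = 15.77%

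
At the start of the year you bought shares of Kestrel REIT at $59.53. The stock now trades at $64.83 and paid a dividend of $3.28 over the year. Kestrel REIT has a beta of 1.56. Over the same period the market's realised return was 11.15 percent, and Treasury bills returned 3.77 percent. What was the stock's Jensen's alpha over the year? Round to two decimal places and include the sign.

-0.87%

Realised HPR = (P1 + D1 − P0) / P0 = (64.83 + 3.28 − 59.53) / 59.53 = 8.58 / 59.53 = 14.4129%
MRP = 11.15% − 3.77% = 7.38%
CAPM required = R_f + β·MRP = 3.77% + 1.56 × 7.38% = 15.2828%
α = realised − required = 14.4129% − 15.2828% = -0.87%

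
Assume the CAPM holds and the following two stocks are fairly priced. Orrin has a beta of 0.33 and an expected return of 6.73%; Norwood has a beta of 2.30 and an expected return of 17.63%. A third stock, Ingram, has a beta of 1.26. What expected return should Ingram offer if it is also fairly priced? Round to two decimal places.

MRP (SML slope) = (17.63% − 6.73%) / (2.30 − 0.33) = 10.90% / 1.97 = 5.5330%
R_f (intercept) = 6.73% − 0.33 × 5.5330% = 4.9041%
E(R_Ingram) = R_f + β × MRP = 4.9041% + 1.26 × 5.5330% = 11.88%

11.88%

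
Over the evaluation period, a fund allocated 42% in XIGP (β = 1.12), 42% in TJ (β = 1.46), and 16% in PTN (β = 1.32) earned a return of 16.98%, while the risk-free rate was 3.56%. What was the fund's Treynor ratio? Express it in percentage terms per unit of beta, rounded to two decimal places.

β_P = 0.42×1.12 + 0.42×1.46 + 0.16×1.32 = 1.2948
Treynor = (R_P − R_f) / β_P = (16.98% − 3.56%) / 1.2948 = 13.42% / 1.2948 = 10.36%

10.36%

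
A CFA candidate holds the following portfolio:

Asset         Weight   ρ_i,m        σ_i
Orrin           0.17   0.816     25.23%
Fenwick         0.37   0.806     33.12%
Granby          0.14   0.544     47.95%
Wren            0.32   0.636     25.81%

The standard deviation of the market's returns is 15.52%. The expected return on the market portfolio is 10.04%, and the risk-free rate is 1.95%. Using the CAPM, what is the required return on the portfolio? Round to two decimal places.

13.56%

β_Orrin = 0.816 × 25.23% / 15.52% = 1.3265
β_Fenwick = 0.806 × 33.12% / 15.52% = 1.7200
β_Granby = 0.544 × 47.95% / 15.52% = 1.6807
β_Wren = 0.636 × 25.81% / 15.52% = 1.0577
β_P = Σ w_i β_i = 0.17×1.3265 + 0.37×1.7200 + 0.14×1.6807 + 0.32×1.0577 = 1.4357
MRP = 10.04% − 1.95% = 8.09%
E(R_P) = R_f + β_P × MRP = 1.95% + 1.4357 × 8.09% = 13.56%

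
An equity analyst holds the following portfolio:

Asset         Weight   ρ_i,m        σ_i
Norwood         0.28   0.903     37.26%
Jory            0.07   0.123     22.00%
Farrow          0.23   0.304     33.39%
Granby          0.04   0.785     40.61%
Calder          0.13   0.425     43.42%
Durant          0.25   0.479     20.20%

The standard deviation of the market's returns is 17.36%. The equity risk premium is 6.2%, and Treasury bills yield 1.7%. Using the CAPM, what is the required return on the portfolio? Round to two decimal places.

β_Norwood = 0.903 × 37.26% / 17.36% = 1.9381
β_Jory = 0.123 × 22.00% / 17.36% = 0.1559
β_Farrow = 0.304 × 33.39% / 17.36% = 0.5847
β_Granby = 0.785 × 40.61% / 17.36% = 1.8363
β_Calder = 0.425 × 43.42% / 17.36% = 1.0630
β_Durant = 0.479 × 20.20% / 17.36% = 0.5574
β_P = Σ w_i β_i = 0.28×1.9381 + 0.07×0.1559 + 0.23×0.5847 + 0.04×1.8363 + 0.13×1.0630 + 0.25×0.5574 = 1.0391
E(R_P) = R_f + β_P × MRP = 1.7% + 1.0391 × 6.2% = 8.14%

8.14%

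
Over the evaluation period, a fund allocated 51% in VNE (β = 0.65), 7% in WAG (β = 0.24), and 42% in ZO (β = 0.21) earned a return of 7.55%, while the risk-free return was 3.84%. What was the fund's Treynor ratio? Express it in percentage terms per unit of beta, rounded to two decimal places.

β_P = 0.51×0.65 + 0.07×0.24 + 0.42×0.21 = 0.4365
Treynor = (R_P − R_f) / β_P = (7.55% − 3.84%) / 0.4365 = 3.71% / 0.4365 = 8.50%

8.50%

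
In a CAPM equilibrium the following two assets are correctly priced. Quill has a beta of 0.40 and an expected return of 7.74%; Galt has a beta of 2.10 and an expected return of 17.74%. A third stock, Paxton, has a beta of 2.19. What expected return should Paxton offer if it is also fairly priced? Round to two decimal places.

18.27%

MRP (SML slope) = (17.74% − 7.74%) / (2.10 − 0.40) = 10.00% / 1.70 = 5.8824%
R_f (intercept) = 7.74% − 0.40 × 5.8824% = 5.3870%
E(R_Paxton) = R_f + β × MRP = 5.3870% + 2.19 × 5.8824% = 18.27%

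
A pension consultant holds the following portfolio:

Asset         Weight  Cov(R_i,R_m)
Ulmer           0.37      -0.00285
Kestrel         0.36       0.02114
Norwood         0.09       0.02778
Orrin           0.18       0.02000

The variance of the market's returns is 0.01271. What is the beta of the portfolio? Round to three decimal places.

0.996

β_Ulmer = -0.00285 / 0.01271 = -0.2242
β_Kestrel = 0.02114 / 0.01271 = 1.6633
β_Norwood = 0.02778 / 0.01271 = 2.1857
β_Orrin = 0.02000 / 0.01271 = 1.5736
β_P = Σ w_i β_i = 0.37×-0.2242 + 0.36×1.6633 + 0.09×2.1857 + 0.18×1.5736 = 0.9958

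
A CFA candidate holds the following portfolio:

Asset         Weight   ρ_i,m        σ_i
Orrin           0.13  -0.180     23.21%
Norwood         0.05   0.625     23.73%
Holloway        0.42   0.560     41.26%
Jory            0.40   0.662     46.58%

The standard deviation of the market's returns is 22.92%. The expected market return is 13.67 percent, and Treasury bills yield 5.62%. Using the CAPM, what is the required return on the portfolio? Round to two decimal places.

13.43%

β_Orrin = -0.180 × 23.21% / 22.92% = -0.1823
β_Norwood = 0.625 × 23.73% / 22.92% = 0.6471
β_Holloway = 0.560 × 41.26% / 22.92% = 1.0081
β_Jory = 0.662 × 46.58% / 22.92% = 1.3454
β_P = Σ w_i β_i = 0.13×-0.1823 + 0.05×0.6471 + 0.42×1.0081 + 0.40×1.3454 = 0.9702
MRP = 13.67% − 5.62% = 8.05%
E(R_P) = R_f + β_P × MRP = 5.62% + 0.9702 × 8.05% = 13.43%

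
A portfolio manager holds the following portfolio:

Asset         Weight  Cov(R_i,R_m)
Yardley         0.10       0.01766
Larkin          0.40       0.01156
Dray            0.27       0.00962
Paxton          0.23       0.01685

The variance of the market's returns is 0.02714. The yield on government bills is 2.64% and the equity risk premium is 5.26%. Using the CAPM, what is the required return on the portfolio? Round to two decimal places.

β_Yardley = 0.01766 / 0.02714 = 0.6507
β_Larkin = 0.01156 / 0.02714 = 0.4259
β_Dray = 0.00962 / 0.02714 = 0.3545
β_Paxton = 0.01685 / 0.02714 = 0.6209
β_P = Σ w_i β_i = 0.10×0.6507 + 0.40×0.4259 + 0.27×0.3545 + 0.23×0.6209 = 0.4740
E(R_P) = R_f + β_P × MRP = 2.64% + 0.4740 × 5.26% = 5.13%

5.13%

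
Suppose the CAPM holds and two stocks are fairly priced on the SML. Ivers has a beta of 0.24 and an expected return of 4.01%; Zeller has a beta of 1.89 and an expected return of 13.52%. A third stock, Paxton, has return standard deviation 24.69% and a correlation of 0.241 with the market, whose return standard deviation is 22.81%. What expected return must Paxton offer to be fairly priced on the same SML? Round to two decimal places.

MRP = (13.52% − 4.01%) / (1.89 − 0.24) = 5.7636%
R_f = 4.01% − 0.24 × 5.7636% = 2.6267%
β_Paxton = ρ·σ_i/σ_m = 0.241 × 24.69 / 22.81 = 0.2609
E(R_Paxton) = R_f + β × MRP = 2.6267% + 0.2609 × 5.7636% = 4.13%

4.13%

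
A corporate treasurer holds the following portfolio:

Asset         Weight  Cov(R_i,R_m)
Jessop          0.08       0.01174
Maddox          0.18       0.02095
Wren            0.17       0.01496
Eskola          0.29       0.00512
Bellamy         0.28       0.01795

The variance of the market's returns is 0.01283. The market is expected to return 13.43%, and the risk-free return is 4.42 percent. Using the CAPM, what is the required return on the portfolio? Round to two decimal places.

β_Jessop = 0.01174 / 0.01283 = 0.9150
β_Maddox = 0.02095 / 0.01283 = 1.6329
β_Wren = 0.01496 / 0.01283 = 1.1660
β_Eskola = 0.00512 / 0.01283 = 0.3991
β_Bellamy = 0.01795 / 0.01283 = 1.3991
β_P = Σ w_i β_i = 0.08×0.9150 + 0.18×1.6329 + 0.17×1.1660 + 0.29×0.3991 + 0.28×1.3991 = 1.0728
MRP = 13.43% − 4.42% = 9.01%
E(R_P) = R_f + β_P × MRP = 4.42% + 1.0728 × 9.01% = 14.09%

14.09%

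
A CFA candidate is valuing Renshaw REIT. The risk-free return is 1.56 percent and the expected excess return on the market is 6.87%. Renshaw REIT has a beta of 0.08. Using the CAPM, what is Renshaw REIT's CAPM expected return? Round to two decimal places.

2.11%

E(R) = R_f + β × MRP = 1.56% + 0.08 × 6.87% = 2.11%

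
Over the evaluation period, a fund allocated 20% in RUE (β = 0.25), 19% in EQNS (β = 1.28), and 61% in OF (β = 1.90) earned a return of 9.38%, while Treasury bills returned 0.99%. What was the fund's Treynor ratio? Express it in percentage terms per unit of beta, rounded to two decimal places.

5.78%

β_P = 0.20×0.25 + 0.19×1.28 + 0.61×1.90 = 1.4522
Treynor = (R_P − R_f) / β_P = (9.38% − 0.99%) / 1.4522 = 8.39% / 1.4522 = 5.78%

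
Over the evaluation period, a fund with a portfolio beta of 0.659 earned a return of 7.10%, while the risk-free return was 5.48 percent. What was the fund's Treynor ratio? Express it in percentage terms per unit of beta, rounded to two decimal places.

2.46%

Treynor = (R_P − R_f) / β_P = (7.10% − 5.48%) / 0.6590 = 1.62% / 0.6590 = 2.46%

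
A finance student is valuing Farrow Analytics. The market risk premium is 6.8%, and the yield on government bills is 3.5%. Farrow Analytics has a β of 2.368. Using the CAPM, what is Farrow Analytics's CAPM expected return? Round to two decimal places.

E(R) = R_f + β × MRP = 3.5% + 2.368 × 6.8% = 19.60%

19.60%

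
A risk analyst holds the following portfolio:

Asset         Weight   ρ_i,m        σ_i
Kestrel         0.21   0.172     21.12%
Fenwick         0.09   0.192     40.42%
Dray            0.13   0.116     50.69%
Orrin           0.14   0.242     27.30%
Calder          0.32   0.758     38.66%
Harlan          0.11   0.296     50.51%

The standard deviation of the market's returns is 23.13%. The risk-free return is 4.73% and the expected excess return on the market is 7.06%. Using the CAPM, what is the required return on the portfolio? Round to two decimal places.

β_Kestrel = 0.172 × 21.12% / 23.13% = 0.1571
β_Fenwick = 0.192 × 40.42% / 23.13% = 0.3355
β_Dray = 0.116 × 50.69% / 23.13% = 0.2542
β_Orrin = 0.242 × 27.30% / 23.13% = 0.2856
β_Calder = 0.758 × 38.66% / 23.13% = 1.2669
β_Harlan = 0.296 × 50.51% / 23.13% = 0.6464
β_P = Σ w_i β_i = 0.21×0.1571 + 0.09×0.3355 + 0.13×0.2542 + 0.14×0.2856 + 0.32×1.2669 + 0.11×0.6464 = 0.6127
E(R_P) = R_f + β_P × MRP = 4.73% + 0.6127 × 7.06% = 9.06%

9.06%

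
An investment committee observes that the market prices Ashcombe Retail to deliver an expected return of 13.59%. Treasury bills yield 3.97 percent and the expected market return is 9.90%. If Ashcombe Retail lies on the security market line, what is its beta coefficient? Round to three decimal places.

MRP = 9.90% − 3.97% = 5.93%
β = (E(R) − R_f) / MRP = (13.59% − 3.97%) / 5.93% = 9.62% / 5.93% = 1.622

1.622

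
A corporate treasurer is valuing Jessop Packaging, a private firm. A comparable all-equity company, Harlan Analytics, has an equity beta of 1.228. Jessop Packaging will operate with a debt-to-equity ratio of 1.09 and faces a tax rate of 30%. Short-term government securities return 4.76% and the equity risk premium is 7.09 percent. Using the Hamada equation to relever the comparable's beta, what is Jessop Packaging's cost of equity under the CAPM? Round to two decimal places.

β_L = β_U × [1 + (1 − t)(D/E)] = 1.228 × [1 + (1 − 0.30) × 1.09]
    = 1.228 × [1 + 0.70 × 1.09] = 1.228 × 1.7630 = 2.1650
E(R) = R_f + β_L × MRP = 4.76% + 2.1650 × 7.09% = 20.11%

20.11%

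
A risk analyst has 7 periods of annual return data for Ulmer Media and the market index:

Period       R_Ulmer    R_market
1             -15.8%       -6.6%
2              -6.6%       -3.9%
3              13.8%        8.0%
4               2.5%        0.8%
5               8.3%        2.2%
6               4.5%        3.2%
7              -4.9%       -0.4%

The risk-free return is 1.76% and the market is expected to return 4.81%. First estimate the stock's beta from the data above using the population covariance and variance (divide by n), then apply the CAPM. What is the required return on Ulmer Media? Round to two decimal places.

7.90%

Mean R_i = (-15.8 − 6.6 + 13.8 + 2.5 + 8.3 + 4.5 − 4.9) / 7 = 0.2571%
Mean R_m = (-6.6 − 3.9 + 8.0 + 0.8 + 2.2 + 3.2 − 0.4) / 7 = 0.4714%
Σ(R_i − R̄_i)(R_m − R̄_m) = 276.1914  ⇒  Cov = 276.1914 / 7 = 39.4559
Σ(R_m − R̄_m)² = 137.0943  ⇒  Var(R_m) = 137.0943 / 7 = 19.5849
β = Cov / Var(R_m) = 39.4559 / 19.5849 = 2.0146
MRP = 4.81% − 1.76% = 3.05%
E(R) = R_f + β × MRP = 1.76% + 2.0146 × 3.05% = 7.90%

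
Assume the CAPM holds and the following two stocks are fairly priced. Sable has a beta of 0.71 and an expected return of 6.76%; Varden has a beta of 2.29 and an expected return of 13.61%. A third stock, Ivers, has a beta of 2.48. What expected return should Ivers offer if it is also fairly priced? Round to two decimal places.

MRP (SML slope) = (13.61% − 6.76%) / (2.29 − 0.71) = 6.85% / 1.58 = 4.3354%
R_f (intercept) = 6.76% − 0.71 × 4.3354% = 3.6819%
E(R_Ivers) = R_f + β × MRP = 3.6819% + 2.48 × 4.3354% = 14.43%

14.43%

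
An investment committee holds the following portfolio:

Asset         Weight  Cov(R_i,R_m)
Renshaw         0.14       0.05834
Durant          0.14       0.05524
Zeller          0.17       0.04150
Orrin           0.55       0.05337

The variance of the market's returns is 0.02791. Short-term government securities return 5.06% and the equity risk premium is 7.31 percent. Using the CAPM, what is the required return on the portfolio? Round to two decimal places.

18.76%

β_Renshaw = 0.05834 / 0.02791 = 2.0903
β_Durant = 0.05524 / 0.02791 = 1.9792
β_Zeller = 0.04150 / 0.02791 = 1.4869
β_Orrin = 0.05337 / 0.02791 = 1.9122
β_P = Σ w_i β_i = 0.14×2.0903 + 0.14×1.9792 + 0.17×1.4869 + 0.55×1.9122 = 1.8742
E(R_P) = R_f + β_P × MRP = 5.06% + 1.8742 × 7.31% = 18.76%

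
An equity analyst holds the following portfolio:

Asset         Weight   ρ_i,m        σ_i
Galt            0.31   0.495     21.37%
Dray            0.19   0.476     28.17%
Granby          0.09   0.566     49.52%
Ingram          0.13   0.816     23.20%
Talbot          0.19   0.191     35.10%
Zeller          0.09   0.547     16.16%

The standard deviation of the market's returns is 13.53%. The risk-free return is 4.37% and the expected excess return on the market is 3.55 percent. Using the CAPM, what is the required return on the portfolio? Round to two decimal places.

β_Galt = 0.495 × 21.37% / 13.53% = 0.7818
β_Dray = 0.476 × 28.17% / 13.53% = 0.9911
β_Granby = 0.566 × 49.52% / 13.53% = 2.0716
β_Ingram = 0.816 × 23.20% / 13.53% = 1.3992
β_Talbot = 0.191 × 35.10% / 13.53% = 0.4955
β_Zeller = 0.547 × 16.16% / 13.53% = 0.6533
β_P = Σ w_i β_i = 0.31×0.7818 + 0.19×0.9911 + 0.09×2.0716 + 0.13×1.3992 + 0.19×0.4955 + 0.09×0.6533 = 0.9519
E(R_P) = R_f + β_P × MRP = 4.37% + 0.9519 × 3.55% = 7.75%

7.75%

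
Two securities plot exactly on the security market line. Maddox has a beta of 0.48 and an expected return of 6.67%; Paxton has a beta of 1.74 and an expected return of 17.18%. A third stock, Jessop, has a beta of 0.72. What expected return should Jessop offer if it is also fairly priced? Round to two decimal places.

MRP (SML slope) = (17.18% − 6.67%) / (1.74 − 0.48) = 10.51% / 1.26 = 8.3413%
R_f (intercept) = 6.67% − 0.48 × 8.3413% = 2.6662%
E(R_Jessop) = R_f + β × MRP = 2.6662% + 0.72 × 8.3413% = 8.67%

8.67%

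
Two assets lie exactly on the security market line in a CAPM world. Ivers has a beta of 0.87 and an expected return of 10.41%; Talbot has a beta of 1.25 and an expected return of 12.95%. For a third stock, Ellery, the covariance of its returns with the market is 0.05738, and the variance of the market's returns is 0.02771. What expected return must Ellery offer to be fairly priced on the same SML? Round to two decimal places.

18.44%

MRP = (12.95% − 10.41%) / (1.25 − 0.87) = 6.6842%
R_f = 10.41% − 0.87 × 6.6842% = 4.5947%
β_Ellery = Cov / Var(R_m) = 0.05738 / 0.02771 = 2.0707
E(R_Ellery) = R_f + β × MRP = 4.5947% + 2.0707 × 6.6842% = 18.44%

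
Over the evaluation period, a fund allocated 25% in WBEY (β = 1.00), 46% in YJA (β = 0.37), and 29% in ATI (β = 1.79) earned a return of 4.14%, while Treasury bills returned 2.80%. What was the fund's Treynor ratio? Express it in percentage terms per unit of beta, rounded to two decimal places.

β_P = 0.25×1.00 + 0.46×0.37 + 0.29×1.79 = 0.9393
Treynor = (R_P − R_f) / β_P = (4.14% − 2.80%) / 0.9393 = 1.34% / 0.9393 = 1.43%

1.43%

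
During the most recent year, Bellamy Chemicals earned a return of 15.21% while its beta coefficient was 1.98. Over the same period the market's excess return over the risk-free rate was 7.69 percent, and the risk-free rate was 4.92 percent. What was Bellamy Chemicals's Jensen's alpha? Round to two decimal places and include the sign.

CAPM benchmark = R_f + β(R_m − R_f) = 4.92% + 1.98 × 7.69% = 20.1462%
α = actual − benchmark = 15.21% − 20.1462% = -4.94%

-4.94%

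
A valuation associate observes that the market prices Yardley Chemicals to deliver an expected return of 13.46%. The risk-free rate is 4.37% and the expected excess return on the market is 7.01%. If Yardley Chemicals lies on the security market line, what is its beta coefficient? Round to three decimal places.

1.297

β = (E(R) − R_f) / MRP = (13.46% − 4.37%) / 7.01% = 9.09% / 7.01% = 1.297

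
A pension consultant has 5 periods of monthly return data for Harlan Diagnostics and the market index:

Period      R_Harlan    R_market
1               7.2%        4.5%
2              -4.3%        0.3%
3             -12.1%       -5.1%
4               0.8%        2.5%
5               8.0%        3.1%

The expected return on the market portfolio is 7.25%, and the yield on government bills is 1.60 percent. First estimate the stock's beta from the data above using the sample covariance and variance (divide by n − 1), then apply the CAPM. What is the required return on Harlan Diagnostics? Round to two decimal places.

Mean R_i = (7.2 − 4.3 − 12.1 + 0.8 + 8.0) / 5 = -0.0800%
Mean R_m = (4.5 + 0.3 − 5.1 + 2.5 + 3.1) / 5 = 1.0600%
Σ(R_i − R̄_i)(R_m − R̄_m) = 120.0440  ⇒  Cov = 120.0440 / 4 = 30.0110
Σ(R_m − R̄_m)² = 56.5920  ⇒  Var(R_m) = 56.5920 / 4 = 14.1480
β = Cov / Var(R_m) = 30.0110 / 14.1480 = 2.1212
MRP = 7.25% − 1.60% = 5.65%
E(R) = R_f + β × MRP = 1.60% + 2.1212 × 5.65% = 13.58%

13.58%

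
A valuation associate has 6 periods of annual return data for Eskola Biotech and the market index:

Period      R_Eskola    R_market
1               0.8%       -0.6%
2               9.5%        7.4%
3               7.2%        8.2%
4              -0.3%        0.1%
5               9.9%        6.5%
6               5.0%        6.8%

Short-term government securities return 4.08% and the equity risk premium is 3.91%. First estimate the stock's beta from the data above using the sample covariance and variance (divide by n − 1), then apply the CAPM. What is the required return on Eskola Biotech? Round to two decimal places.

Mean R_i = (0.8 + 9.5 + 7.2 − 0.3 + 9.9 + 5.0) / 6 = 5.3500%
Mean R_m = (-0.6 + 7.4 + 8.2 + 0.1 + 6.5 + 6.8) / 6 = 4.7333%
Σ(R_i − R̄_i)(R_m − R̄_m) = 75.2400  ⇒  Cov = 75.2400 / 5 = 15.0480
Σ(R_m − R̄_m)² = 76.4333  ⇒  Var(R_m) = 76.4333 / 5 = 15.2867
β = Cov / Var(R_m) = 15.0480 / 15.2867 = 0.9844
E(R) = R_f + β × MRP = 4.08% + 0.9844 × 3.91% = 7.93%

7.93%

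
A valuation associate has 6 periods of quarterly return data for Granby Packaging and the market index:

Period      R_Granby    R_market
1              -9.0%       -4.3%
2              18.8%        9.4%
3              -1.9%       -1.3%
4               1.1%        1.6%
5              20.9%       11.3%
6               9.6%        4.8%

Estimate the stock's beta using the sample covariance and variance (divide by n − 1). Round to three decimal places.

1.950

Mean R_i = (-9.0 + 18.8 − 1.9 + 1.1 + 20.9 + 9.6) / 6 = 6.5833%
Mean R_m = (-4.3 + 9.4 − 1.3 + 1.6 + 11.3 + 4.8) / 6 = 3.5833%
Σ(R_i − R̄_i)(R_m − R̄_m) = 360.3583  ⇒  Cov = 360.3583 / 5 = 72.0717
Σ(R_m − R̄_m)² = 184.7883  ⇒  Var(R_m) = 184.7883 / 5 = 36.9577
β = Cov / Var(R_m) = 72.0717 / 36.9577 = 1.9501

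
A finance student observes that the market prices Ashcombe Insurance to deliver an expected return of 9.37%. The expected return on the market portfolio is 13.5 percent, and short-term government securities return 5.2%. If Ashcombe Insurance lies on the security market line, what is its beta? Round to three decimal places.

0.502

MRP = 13.5% − 5.2% = 8.30%
β = (E(R) − R_f) / MRP = (9.37% − 5.2%) / 8.3% = 4.17% / 8.3% = 0.502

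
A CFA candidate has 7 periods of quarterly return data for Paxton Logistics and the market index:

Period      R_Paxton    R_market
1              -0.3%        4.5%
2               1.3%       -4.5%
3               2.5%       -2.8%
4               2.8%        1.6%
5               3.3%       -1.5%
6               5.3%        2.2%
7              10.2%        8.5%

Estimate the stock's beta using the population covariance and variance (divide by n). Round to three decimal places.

0.454

Mean R_i = (-0.3 + 1.3 + 2.5 + 2.8 + 3.3 + 5.3 + 10.2) / 7 = 3.5857%
Mean R_m = (4.5 − 4.5 − 2.8 + 1.6 − 1.5 + 2.2 + 8.5) / 7 = 1.1429%
Σ(R_i − R̄_i)(R_m − R̄_m) = 55.0043  ⇒  Cov = 55.0043 / 7 = 7.8578
Σ(R_m − R̄_m)² = 121.0971  ⇒  Var(R_m) = 121.0971 / 7 = 17.2996
β = Cov / Var(R_m) = 7.8578 / 17.2996 = 0.4542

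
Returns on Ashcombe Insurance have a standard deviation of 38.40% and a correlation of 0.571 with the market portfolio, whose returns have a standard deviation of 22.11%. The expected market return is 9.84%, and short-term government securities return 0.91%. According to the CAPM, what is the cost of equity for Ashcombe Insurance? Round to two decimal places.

β = ρ × σ_i / σ_m = 0.571 × 38.40% / 22.11% = 0.9917
MRP = 9.84% − 0.91% = 8.93%
E(R) = 0.91% + 0.9917 × 8.93% = 9.77%

9.77%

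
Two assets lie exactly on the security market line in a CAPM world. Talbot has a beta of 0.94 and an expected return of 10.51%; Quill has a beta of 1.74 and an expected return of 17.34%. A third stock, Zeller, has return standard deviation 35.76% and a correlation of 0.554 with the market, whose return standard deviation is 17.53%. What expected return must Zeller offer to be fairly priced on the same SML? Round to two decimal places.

MRP = (17.34% − 10.51%) / (1.74 − 0.94) = 8.5375%
R_f = 10.51% − 0.94 × 8.5375% = 2.4848%
β_Zeller = ρ·σ_i/σ_m = 0.554 × 35.76 / 17.53 = 1.1301
E(R_Zeller) = R_f + β × MRP = 2.4848% + 1.1301 × 8.5375% = 12.13%

12.13%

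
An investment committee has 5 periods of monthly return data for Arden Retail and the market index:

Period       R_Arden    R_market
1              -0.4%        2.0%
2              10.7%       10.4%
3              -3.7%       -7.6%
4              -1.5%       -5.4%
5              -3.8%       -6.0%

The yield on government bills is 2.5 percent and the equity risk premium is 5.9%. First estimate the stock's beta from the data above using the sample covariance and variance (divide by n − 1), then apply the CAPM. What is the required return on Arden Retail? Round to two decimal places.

Mean R_i = (-0.4 + 10.7 − 3.7 − 1.5 − 3.8) / 5 = 0.2600%
Mean R_m = (2.0 + 10.4 − 7.6 − 5.4 − 6.0) / 5 = -1.3200%
Σ(R_i − R̄_i)(R_m − R̄_m) = 171.2160  ⇒  Cov = 171.2160 / 4 = 42.8040
Σ(R_m − R̄_m)² = 226.3680  ⇒  Var(R_m) = 226.3680 / 4 = 56.5920
β = Cov / Var(R_m) = 42.8040 / 56.5920 = 0.7564
E(R) = R_f + β × MRP = 2.5% + 0.7564 × 5.9% = 6.96%

6.96%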